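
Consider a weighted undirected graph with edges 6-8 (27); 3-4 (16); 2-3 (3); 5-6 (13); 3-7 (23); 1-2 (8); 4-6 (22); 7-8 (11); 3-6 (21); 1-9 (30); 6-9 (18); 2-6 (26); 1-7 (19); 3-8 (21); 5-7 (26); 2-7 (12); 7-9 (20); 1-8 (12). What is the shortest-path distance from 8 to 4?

Some routes from 8 to 4:
8 → 7 → 2 → 3 → 4: 11 + 12 + 3 + 16 = 42
8 → 7 → 3 → 4: 11 + 23 + 16 = 50
8 → 3 → 4: 21 + 16 = 37
8 → 6 → 4: 27 + 22 = 49
8 → 1 → 2 → 3 → 4: 12 + 8 + 3 + 16 = 39
Shortest: 37.

37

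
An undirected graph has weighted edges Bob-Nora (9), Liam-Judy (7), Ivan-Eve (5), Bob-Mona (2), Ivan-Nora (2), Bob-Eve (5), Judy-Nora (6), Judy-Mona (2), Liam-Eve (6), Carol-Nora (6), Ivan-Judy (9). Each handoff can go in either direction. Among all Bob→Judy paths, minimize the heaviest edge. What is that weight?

Some routes from Bob to Judy:
Bob - Nora - Ivan - Eve - Liam - Judy: max(9, 2, 5, 6, 7) = 9
Bob - Eve - Ivan - Nora - Judy: max(5, 5, 2, 6) = 6
Bob - Nora - Ivan - Judy: max(9, 2, 9) = 9
Bob - Mona - Judy: max(2, 2) = 2
Bob - Eve - Liam - Judy: max(5, 6, 7) = 7
Smallest bottleneck: 2.

2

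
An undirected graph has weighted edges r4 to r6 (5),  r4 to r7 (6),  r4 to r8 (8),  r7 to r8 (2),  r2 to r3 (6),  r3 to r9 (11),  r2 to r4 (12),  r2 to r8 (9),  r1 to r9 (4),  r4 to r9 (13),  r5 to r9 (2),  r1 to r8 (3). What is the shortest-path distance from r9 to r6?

18

Checking several routes:
r9-r1-r8-r2-r4-r6: 4 + 3 + 9 + 12 + 5 = 33
r9-r1-r8-r7-r4-r6: 4 + 3 + 2 + 6 + 5 = 20
r9-r4-r6: 13 + 5 = 18
r9-r1-r8-r4-r6: 4 + 3 + 8 + 5 = 20
Shortest: 18.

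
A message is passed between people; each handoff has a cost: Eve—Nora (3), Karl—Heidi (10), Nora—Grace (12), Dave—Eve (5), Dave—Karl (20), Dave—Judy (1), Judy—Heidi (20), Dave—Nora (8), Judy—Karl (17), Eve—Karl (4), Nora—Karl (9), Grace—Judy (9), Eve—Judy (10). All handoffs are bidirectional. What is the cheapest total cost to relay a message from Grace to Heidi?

A few of the Grace→Heidi routes:
Grace → Nora → Karl → Heidi: 12 + 9 + 10 = 31
Grace → Judy → Eve → Karl → Heidi: 9 + 10 + 4 + 10 = 33
Grace → Judy → Heidi: 9 + 20 = 29
Grace → Judy → Dave → Eve → Karl → Heidi: 9 + 1 + 5 + 4 + 10 = 29
Grace → Nora → Eve → Karl → Heidi: 12 + 3 + 4 + 10 = 29
Best route has total 29.

29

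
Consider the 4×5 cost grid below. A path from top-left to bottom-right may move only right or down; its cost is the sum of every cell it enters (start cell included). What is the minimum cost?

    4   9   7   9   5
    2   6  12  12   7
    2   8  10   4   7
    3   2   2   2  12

29

One optimal route is [0,0] [1,0] [2,0] [3,0] [3,1] [3,2] [3,3] [3,4].
Its cost is 4 + 2 + 2 + 3 + 2 + 2 + 2 + 12 = 29.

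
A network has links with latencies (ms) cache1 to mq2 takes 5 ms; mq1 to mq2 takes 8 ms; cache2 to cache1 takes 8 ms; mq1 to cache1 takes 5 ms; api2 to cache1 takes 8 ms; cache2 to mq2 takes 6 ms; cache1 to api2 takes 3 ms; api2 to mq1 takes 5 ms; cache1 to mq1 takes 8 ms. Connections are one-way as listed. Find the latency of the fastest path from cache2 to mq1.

16

Candidate routes:
cache2-cache1-api2-mq1: 8 + 3 + 5 = 16
cache2-cache1-mq1: 8 + 8 = 16
Best route has total 16 ms.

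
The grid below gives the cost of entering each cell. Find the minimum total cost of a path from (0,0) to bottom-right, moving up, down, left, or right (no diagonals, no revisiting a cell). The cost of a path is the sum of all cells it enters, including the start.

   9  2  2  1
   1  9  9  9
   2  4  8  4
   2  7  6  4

31

Best path: [0,0] -> [0,1] -> [0,2] -> [0,3] -> [1,3] -> [2,3] -> [3,3]
Cost: 9 + 2 + 2 + 1 + 9 + 4 + 4 = 31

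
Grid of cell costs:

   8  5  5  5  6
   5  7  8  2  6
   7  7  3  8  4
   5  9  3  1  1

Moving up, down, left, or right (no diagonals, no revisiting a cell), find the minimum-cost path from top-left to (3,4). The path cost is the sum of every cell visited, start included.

Take [0,0] -> [0,1] -> [0,2] -> [1,2] -> [2,2] -> [3,2] -> [3,3] -> [3,4] for a total of 8 + 5 + 5 + 8 + 3 + 3 + 1 + 1 = 34.

34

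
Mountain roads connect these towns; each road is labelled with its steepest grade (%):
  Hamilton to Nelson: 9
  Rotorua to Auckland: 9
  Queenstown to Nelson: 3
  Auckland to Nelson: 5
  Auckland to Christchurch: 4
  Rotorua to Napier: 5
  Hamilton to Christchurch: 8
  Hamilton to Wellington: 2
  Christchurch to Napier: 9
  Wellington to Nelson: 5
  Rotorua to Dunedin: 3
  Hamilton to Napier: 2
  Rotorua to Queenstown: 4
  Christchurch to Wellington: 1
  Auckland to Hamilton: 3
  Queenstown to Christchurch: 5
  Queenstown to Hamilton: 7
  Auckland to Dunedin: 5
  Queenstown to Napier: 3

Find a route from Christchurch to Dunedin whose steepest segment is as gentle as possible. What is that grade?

4

Checking several routes:
Christchurch-Wellington-Hamilton-Napier-Queenstown-Rotorua-Dunedin: max(1, 2, 2, 3, 4, 3) = 4
Christchurch-Queenstown-Napier-Hamilton-Wellington-Nelson-Auckland-Dunedin: max(5, 3, 2, 2, 5, 5, 5) = 5
Christchurch-Auckland-Hamilton-Napier-Queenstown-Rotorua-Dunedin: max(4, 3, 2, 3, 4, 3) = 4
Christchurch-Queenstown-Napier-Rotorua-Dunedin: max(5, 3, 5, 3) = 5
The minimum achievable maximum is 4%.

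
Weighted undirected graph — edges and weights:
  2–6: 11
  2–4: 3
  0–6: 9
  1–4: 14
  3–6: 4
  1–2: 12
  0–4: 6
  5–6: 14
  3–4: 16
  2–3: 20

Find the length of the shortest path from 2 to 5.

25

Some routes from 2 to 5:
2→4→3→6→5: 3 + 16 + 4 + 14 = 37
2→1→4→0→6→5: 12 + 14 + 6 + 9 + 14 = 55
2→3→6→5: 20 + 4 + 14 = 38
2→6→5: 11 + 14 = 25
2→4→0→6→5: 3 + 6 + 9 + 14 = 32
Shortest: 25.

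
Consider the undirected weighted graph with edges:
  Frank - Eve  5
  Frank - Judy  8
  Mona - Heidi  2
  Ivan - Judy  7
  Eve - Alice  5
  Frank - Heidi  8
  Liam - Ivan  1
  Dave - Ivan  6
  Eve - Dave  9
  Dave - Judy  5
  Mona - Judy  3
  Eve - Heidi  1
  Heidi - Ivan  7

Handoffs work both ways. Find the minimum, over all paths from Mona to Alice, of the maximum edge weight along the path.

Comparing a few candidate routes:
Mona → Heidi → Eve → Alice: max(2, 1, 5) = 5
Mona → Judy → Frank → Heidi → Eve → Alice: max(3, 8, 8, 1, 5) = 8
Mona → Judy → Frank → Eve → Alice: max(3, 8, 5, 5) = 8
Mona → Judy → Ivan → Heidi → Frank → Eve → Alice: max(3, 7, 7, 8, 5, 5) = 8
Mona → Judy → Dave → Ivan → Heidi → Eve → Alice: max(3, 5, 6, 7, 1, 5) = 7
Mona → Judy → Ivan → Heidi → Eve → Alice: max(3, 7, 7, 1, 5) = 7
The minimum achievable maximum is 5.

5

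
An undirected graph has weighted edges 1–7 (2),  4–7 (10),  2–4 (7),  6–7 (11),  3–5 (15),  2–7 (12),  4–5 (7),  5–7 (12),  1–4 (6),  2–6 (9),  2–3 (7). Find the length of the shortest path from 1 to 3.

Comparing a few candidate routes:
1→7→6→2→3: 2 + 11 + 9 + 7 = 29
1→7→5→3: 2 + 12 + 15 = 29
1→4→2→3: 6 + 7 + 7 = 20
1→4→5→3: 6 + 7 + 15 = 28
1→7→2→3: 2 + 12 + 7 = 21
1→7→4→2→3: 2 + 10 + 7 + 7 = 26
Best route has total 20.

20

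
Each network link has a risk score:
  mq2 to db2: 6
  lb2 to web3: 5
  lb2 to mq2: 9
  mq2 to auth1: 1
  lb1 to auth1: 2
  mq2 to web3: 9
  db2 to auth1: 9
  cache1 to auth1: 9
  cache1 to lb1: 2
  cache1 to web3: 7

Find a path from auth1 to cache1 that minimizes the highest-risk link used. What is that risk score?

2

Candidate routes:
auth1 -> db2 -> mq2 -> web3 -> cache1: max(9, 6, 9, 7) = 9
auth1 -> cache1: max(9) = 9
auth1 -> lb1 -> cache1: max(2, 2) = 2
auth1 -> mq2 -> web3 -> cache1: max(1, 9, 7) = 9
auth1 -> mq2 -> lb2 -> web3 -> cache1: max(1, 9, 5, 7) = 9
auth1 -> db2 -> mq2 -> lb2 -> web3 -> cache1: max(9, 6, 9, 5, 7) = 9
Best route has worst link 2.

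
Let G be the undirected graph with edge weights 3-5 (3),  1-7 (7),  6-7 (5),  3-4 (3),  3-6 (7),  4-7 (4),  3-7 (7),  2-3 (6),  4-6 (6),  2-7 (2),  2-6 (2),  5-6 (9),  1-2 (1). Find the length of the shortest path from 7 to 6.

Comparing a few candidate routes:
7 - 6: 5
7 - 2 - 6: 2 + 2 = 4
7 - 1 - 2 - 6: 7 + 1 + 2 = 10
7 - 4 - 6: 4 + 6 = 10
7 - 4 - 3 - 6: 4 + 3 + 7 = 14
7 - 3 - 6: 7 + 7 = 14
Shortest: 4.

4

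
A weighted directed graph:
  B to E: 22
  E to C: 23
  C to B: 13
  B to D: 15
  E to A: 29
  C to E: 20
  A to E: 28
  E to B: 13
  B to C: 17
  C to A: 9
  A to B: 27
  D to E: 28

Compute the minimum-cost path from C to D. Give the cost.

Comparing a few candidate routes:
C→B→D: 13 + 15 = 28
C→E→B→D: 20 + 13 + 15 = 48
C→A→E→B→D: 9 + 28 + 13 + 15 = 65
C→A→B→D: 9 + 27 + 15 = 51
Best route has total 28.

28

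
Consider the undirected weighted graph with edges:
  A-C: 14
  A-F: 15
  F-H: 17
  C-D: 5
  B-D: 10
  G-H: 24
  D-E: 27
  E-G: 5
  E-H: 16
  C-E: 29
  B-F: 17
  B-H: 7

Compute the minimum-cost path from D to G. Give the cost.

Checking several routes:
D-E-G: 27 + 5 = 32
D-C-E-G: 5 + 29 + 5 = 39
D-B-H-E-G: 10 + 7 + 16 + 5 = 38
The minimum is 32.

32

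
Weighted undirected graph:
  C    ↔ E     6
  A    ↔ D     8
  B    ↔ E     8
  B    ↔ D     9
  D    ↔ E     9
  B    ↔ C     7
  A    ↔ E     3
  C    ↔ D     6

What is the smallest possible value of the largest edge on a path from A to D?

A few of the A→D routes:
A-E-C-B-D: max(3, 6, 7, 9) = 9
A-E-C-D: max(3, 6, 6) = 6
A-D: max(8) = 8
A-E-B-C-D: max(3, 8, 7, 6) = 8
The minimum achievable maximum is 6.

6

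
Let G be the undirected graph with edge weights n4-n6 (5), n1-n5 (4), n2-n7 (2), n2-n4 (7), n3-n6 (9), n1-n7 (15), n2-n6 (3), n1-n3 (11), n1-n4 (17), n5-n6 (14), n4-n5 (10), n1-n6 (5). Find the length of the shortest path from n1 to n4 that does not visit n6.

14

Candidate routes:
n1-n5-n4: 4 + 10 = 14
n1-n4: 17
n1-n7-n2-n4: 15 + 2 + 7 = 24
The minimum is 14.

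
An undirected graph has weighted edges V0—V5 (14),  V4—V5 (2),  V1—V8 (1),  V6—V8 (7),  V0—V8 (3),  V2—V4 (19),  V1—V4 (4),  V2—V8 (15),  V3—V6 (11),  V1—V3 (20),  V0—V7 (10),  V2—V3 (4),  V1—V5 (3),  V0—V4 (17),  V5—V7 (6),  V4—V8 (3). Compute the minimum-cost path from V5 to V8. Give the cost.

4

Comparing a few candidate routes:
V5 -> V1 -> V4 -> V8: 3 + 4 + 3 = 10
V5 -> V4 -> V1 -> V8: 2 + 4 + 1 = 7
V5 -> V4 -> V8: 2 + 3 = 5
V5 -> V0 -> V8: 14 + 3 = 17
V5 -> V7 -> V0 -> V8: 6 + 10 + 3 = 19
V5 -> V1 -> V8: 3 + 1 = 4
Shortest: 4.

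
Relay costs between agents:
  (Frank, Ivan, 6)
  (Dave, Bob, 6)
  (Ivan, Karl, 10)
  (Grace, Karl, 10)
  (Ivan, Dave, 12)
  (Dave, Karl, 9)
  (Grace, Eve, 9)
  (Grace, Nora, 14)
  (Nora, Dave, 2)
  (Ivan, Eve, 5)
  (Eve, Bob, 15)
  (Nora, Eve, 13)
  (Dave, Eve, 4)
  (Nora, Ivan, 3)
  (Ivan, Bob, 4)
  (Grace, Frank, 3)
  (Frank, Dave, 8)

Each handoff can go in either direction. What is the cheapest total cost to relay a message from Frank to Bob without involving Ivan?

14

Some routes from Frank to Bob avoiding Ivan:
Frank→Grace→Nora→Dave→Bob: 3 + 14 + 2 + 6 = 25
Frank→Grace→Karl→Dave→Bob: 3 + 10 + 9 + 6 = 28
Frank→Dave→Eve→Bob: 8 + 4 + 15 = 27
Frank→Grace→Eve→Bob: 3 + 9 + 15 = 27
Frank→Dave→Bob: 8 + 6 = 14
Frank→Grace→Eve→Dave→Bob: 3 + 9 + 4 + 6 = 22
Shortest: 14.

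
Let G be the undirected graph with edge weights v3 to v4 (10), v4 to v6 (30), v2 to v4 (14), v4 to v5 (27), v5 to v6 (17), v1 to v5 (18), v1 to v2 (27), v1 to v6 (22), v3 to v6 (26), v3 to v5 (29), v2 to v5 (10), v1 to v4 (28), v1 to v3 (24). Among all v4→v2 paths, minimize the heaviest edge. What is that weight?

Checking several routes:
v4-v3-v1-v6-v5-v2: max(10, 24, 22, 17, 10) = 24
v4-v2: max(14) = 14
v4-v3-v1-v5-v2: max(10, 24, 18, 10) = 24
v4-v3-v6-v5-v2: max(10, 26, 17, 10) = 26
The minimum achievable maximum is 14.

14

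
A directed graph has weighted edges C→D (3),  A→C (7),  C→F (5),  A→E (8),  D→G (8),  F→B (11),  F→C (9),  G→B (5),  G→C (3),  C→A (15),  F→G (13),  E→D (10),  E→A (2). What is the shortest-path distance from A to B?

Routes from A to B:
A - C - F - G - B: 7 + 5 + 13 + 5 = 30
A - E - D - G - C - F - B: 8 + 10 + 8 + 3 + 5 + 11 = 45
A - C - F - B: 7 + 5 + 11 = 23
A - E - D - G - B: 8 + 10 + 8 + 5 = 31
A - C - D - G - B: 7 + 3 + 8 + 5 = 23
The minimum is 23.

23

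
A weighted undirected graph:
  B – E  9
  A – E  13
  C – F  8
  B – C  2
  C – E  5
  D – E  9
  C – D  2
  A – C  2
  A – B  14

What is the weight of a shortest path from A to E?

A few of the A→E routes:
A → B → C → E: 14 + 2 + 5 = 21
A → C → E: 2 + 5 = 7
A → E: 13
A → C → D → E: 2 + 2 + 9 = 13
A → C → B → E: 2 + 2 + 9 = 13
The minimum is 7.

7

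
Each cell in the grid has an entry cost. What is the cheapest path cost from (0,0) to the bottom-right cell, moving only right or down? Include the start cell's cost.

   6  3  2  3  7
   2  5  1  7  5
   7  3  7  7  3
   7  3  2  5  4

30

One optimal route is (0,0) -> (0,1) -> (0,2) -> (1,2) -> (2,2) -> (3,2) -> (3,3) -> (3,4).
Its cost is 6 + 3 + 2 + 1 + 7 + 2 + 5 + 4 = 30.
For comparison, the top-then-right route costs 33.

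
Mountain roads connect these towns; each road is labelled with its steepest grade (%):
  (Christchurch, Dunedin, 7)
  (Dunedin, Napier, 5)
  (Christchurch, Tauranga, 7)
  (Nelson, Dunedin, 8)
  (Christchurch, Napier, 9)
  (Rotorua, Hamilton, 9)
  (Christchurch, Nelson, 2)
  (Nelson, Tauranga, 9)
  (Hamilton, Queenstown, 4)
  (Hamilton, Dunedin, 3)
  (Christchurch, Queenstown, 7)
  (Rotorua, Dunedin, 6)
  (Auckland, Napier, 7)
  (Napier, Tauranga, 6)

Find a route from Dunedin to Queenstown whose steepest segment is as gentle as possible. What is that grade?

A few of the Dunedin→Queenstown routes:
Dunedin→Napier→Tauranga→Christchurch→Queenstown: max(5, 6, 7, 7) = 7
Dunedin→Christchurch→Queenstown: max(7, 7) = 7
Dunedin→Nelson→Christchurch→Queenstown: max(8, 2, 7) = 8
Dunedin→Nelson→Tauranga→Napier→Christchurch→Queenstown: max(8, 9, 6, 9, 7) = 9
Dunedin→Hamilton→Queenstown: max(3, 4) = 4
Smallest bottleneck: 4%.

4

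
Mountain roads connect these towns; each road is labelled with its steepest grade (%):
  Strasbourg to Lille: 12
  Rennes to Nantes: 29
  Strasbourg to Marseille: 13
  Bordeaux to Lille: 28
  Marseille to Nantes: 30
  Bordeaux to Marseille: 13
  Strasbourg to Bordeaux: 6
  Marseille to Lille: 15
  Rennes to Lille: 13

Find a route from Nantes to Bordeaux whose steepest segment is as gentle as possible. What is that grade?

Comparing a few candidate routes:
Nantes→Rennes→Lille→Strasbourg→Bordeaux: max(29, 13, 12, 6) = 29
Nantes→Rennes→Lille→Marseille→Bordeaux: max(29, 13, 15, 13) = 29
Nantes→Rennes→Lille→Marseille→Strasbourg→Bordeaux: max(29, 13, 15, 13, 6) = 29
Nantes→Rennes→Lille→Strasbourg→Marseille→Bordeaux: max(29, 13, 12, 13, 13) = 29
Nantes→Rennes→Lille→Bordeaux: max(29, 13, 28) = 29
The minimum achievable maximum is 29%.

29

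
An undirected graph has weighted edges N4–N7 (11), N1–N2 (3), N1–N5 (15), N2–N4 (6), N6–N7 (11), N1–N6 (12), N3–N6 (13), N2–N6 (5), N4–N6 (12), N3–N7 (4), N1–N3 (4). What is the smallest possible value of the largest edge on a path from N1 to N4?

A few of the N1→N4 routes:
N1→N3→N7→N6→N4: max(4, 4, 11, 12) = 12
N1→N3→N7→N4: max(4, 4, 11) = 11
N1→N2→N6→N7→N4: max(3, 5, 11, 11) = 11
N1→N3→N7→N6→N2→N4: max(4, 4, 11, 5, 6) = 11
N1→N2→N4: max(3, 6) = 6
Smallest bottleneck: 6.

6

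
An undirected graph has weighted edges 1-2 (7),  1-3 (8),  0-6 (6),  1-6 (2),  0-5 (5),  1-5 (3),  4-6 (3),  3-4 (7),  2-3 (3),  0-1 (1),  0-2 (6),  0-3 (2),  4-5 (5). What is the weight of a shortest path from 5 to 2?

9

Checking several routes:
5 → 1 → 2: 3 + 7 = 10
5 → 1 → 0 → 2: 3 + 1 + 6 = 10
5 → 0 → 2: 5 + 6 = 11
5 → 0 → 3 → 2: 5 + 2 + 3 = 10
5 → 1 → 0 → 3 → 2: 3 + 1 + 2 + 3 = 9
Shortest: 9.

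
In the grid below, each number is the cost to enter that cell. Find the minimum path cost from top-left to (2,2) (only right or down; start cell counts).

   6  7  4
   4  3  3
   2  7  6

Cheapest: r0c0 r1c0 r1c1 r1c2 r2c2
  6 + 4 + 3 + 3 + 6 = 22
(Top row then right column would cost 26.)

22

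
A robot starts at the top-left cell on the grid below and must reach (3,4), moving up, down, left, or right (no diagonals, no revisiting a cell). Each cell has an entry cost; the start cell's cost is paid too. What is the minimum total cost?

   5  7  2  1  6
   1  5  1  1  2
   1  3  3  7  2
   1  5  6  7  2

19

Take (0,0)→(1,0)→(1,1)→(1,2)→(1,3)→(1,4)→(2,4)→(3,4) for a total of 5 + 1 + 5 + 1 + 1 + 2 + 2 + 2 = 19.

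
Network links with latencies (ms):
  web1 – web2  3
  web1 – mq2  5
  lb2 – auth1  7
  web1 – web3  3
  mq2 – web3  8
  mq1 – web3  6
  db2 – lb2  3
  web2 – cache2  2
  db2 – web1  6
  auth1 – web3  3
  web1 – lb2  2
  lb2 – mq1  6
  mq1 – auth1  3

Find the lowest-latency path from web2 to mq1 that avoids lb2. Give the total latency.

12

Routes from web2 to mq1 avoiding lb2:
web2 → web1 → web3 → mq1: 3 + 3 + 6 = 12
web2 → web1 → web3 → auth1 → mq1: 3 + 3 + 3 + 3 = 12
web2 → web1 → mq2 → web3 → mq1: 3 + 5 + 8 + 6 = 22
web2 → web1 → mq2 → web3 → auth1 → mq1: 3 + 5 + 8 + 3 + 3 = 22
Shortest: 12 ms.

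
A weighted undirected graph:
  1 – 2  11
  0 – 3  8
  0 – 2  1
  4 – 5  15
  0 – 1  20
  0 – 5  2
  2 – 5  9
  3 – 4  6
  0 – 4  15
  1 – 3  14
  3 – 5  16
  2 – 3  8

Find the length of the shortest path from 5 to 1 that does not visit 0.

20

Routes from 5 to 1 avoiding 0:
5-3-2-1: 16 + 8 + 11 = 35
5-2-3-1: 9 + 8 + 14 = 31
5-4-3-2-1: 15 + 6 + 8 + 11 = 40
5-4-3-1: 15 + 6 + 14 = 35
5-2-1: 9 + 11 = 20
5-3-1: 16 + 14 = 30
The minimum is 20.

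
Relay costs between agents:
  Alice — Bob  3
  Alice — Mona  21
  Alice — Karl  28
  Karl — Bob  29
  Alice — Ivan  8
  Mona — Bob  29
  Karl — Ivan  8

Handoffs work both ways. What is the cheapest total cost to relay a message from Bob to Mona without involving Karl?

24

Routes from Bob to Mona avoiding Karl:
Bob -> Alice -> Mona: 3 + 21 = 24
Bob -> Mona: 29
Shortest: 24.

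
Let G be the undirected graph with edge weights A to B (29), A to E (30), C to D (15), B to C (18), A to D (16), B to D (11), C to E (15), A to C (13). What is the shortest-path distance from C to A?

Comparing a few candidate routes:
C→A: 13
C→B→D→A: 18 + 11 + 16 = 45
C→D→A: 15 + 16 = 31
Shortest: 13.

13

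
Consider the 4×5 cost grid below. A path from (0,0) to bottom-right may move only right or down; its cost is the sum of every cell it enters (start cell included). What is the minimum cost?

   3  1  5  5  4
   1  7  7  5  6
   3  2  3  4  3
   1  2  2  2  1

15

Take r0c0 -> r1c0 -> r2c0 -> r3c0 -> r3c1 -> r3c2 -> r3c3 -> r3c4 for a total of 3 + 1 + 3 + 1 + 2 + 2 + 2 + 1 = 15.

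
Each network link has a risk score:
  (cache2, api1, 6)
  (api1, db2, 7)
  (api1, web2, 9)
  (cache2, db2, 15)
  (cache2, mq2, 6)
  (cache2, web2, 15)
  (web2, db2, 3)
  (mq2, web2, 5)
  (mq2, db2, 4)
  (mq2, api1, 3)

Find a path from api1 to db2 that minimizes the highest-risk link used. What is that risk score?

4

Some routes from api1 to db2:
api1-cache2-mq2-db2: max(6, 6, 4) = 6
api1-mq2-web2-db2: max(3, 5, 3) = 5
api1-cache2-mq2-web2-db2: max(6, 6, 5, 3) = 6
api1-mq2-db2: max(3, 4) = 4
api1-db2: max(7) = 7
Best route has worst link 4.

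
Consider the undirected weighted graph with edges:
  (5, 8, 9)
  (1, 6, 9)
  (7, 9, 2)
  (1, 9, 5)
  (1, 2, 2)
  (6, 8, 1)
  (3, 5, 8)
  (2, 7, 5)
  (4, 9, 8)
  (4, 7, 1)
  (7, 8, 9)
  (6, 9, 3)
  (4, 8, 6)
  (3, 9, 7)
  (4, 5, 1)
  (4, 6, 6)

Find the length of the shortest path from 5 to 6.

7

A few of the 5→6 routes:
5→4→9→6: 1 + 8 + 3 = 12
5→4→7→8→6: 1 + 1 + 9 + 1 = 12
5→4→6: 1 + 6 = 7
5→4→7→9→6: 1 + 1 + 2 + 3 = 7
5→8→6: 9 + 1 = 10
5→4→8→6: 1 + 6 + 1 = 8
Best route has total 7.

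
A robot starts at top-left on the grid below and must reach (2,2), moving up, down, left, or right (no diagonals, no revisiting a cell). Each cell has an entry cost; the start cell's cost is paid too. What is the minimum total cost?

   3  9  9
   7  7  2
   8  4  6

25

One optimal route is (0,0) -> (1,0) -> (1,1) -> (1,2) -> (2,2).
Its cost is 3 + 7 + 7 + 2 + 6 = 25.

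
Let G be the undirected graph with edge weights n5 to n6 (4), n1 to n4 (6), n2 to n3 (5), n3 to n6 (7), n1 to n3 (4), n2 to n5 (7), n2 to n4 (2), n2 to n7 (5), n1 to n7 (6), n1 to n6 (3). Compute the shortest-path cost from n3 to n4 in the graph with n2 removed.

Candidate routes:
n3→n6→n1→n4: 7 + 3 + 6 = 16
n3→n1→n4: 4 + 6 = 10
The minimum is 10.

10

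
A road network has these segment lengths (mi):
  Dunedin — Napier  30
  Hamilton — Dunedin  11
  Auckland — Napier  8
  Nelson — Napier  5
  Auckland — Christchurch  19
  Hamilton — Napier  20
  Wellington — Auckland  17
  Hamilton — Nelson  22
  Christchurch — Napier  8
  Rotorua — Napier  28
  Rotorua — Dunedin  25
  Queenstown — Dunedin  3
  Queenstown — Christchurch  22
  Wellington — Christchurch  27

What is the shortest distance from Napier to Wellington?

Some routes from Napier to Wellington:
Napier -> Christchurch -> Auckland -> Wellington: 8 + 19 + 17 = 44
Napier -> Auckland -> Christchurch -> Wellington: 8 + 19 + 27 = 54
Napier -> Christchurch -> Wellington: 8 + 27 = 35
Napier -> Auckland -> Wellington: 8 + 17 = 25
Napier -> Hamilton -> Dunedin -> Queenstown -> Christchurch -> Wellington: 20 + 11 + 3 + 22 + 27 = 83
Napier -> Dunedin -> Queenstown -> Christchurch -> Wellington: 30 + 3 + 22 + 27 = 82
Shortest: 25 mi.

25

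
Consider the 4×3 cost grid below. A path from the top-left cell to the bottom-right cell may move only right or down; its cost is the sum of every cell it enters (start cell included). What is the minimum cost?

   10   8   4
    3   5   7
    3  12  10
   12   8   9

Best path: (0,0)→(1,0)→(1,1)→(1,2)→(2,2)→(3,2)
Cost: 10 + 3 + 5 + 7 + 10 + 9 = 44

44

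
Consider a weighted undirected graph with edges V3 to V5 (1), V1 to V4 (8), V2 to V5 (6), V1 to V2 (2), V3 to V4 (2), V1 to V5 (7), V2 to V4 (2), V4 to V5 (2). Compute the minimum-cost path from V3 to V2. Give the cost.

4

A few of the V3→V2 routes:
V3 -> V4 -> V5 -> V2: 2 + 2 + 6 = 10
V3 -> V4 -> V1 -> V2: 2 + 8 + 2 = 12
V3 -> V4 -> V2: 2 + 2 = 4
V3 -> V5 -> V4 -> V2: 1 + 2 + 2 = 5
V3 -> V5 -> V1 -> V2: 1 + 7 + 2 = 10
V3 -> V5 -> V2: 1 + 6 = 7
Best route has total 4.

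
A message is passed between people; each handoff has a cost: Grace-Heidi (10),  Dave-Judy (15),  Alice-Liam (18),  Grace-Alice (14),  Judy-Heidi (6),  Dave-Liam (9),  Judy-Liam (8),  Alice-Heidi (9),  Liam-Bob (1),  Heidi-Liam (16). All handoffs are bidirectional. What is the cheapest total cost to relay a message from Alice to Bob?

A few of the Alice→Bob routes:
Alice - Liam - Bob: 18 + 1 = 19
Alice - Heidi - Judy - Liam - Bob: 9 + 6 + 8 + 1 = 24
Alice - Grace - Heidi - Judy - Liam - Bob: 14 + 10 + 6 + 8 + 1 = 39
Alice - Heidi - Liam - Bob: 9 + 16 + 1 = 26
Best route has total 19.

19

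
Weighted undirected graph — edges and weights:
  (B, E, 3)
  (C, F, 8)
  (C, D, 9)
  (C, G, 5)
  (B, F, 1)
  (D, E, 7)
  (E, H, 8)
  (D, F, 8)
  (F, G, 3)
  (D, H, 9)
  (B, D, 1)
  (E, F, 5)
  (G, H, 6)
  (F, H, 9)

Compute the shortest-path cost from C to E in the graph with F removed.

Candidate routes:
C - D - H - E: 9 + 9 + 8 = 26
C - D - B - E: 9 + 1 + 3 = 13
C - G - H - D - B - E: 5 + 6 + 9 + 1 + 3 = 24
C - D - E: 9 + 7 = 16
C - G - H - D - E: 5 + 6 + 9 + 7 = 27
C - G - H - E: 5 + 6 + 8 = 19
The minimum is 13.

13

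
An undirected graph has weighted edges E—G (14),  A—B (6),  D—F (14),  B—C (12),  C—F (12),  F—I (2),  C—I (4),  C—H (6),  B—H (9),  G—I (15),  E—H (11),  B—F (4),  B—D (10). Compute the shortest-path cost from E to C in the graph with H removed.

Routes from E to C avoiding H:
E→G→I→F→D→B→C: 14 + 15 + 2 + 14 + 10 + 12 = 67
E→G→I→F→C: 14 + 15 + 2 + 12 = 43
E→G→I→F→B→C: 14 + 15 + 2 + 4 + 12 = 47
E→G→I→C: 14 + 15 + 4 = 33
Shortest: 33.

33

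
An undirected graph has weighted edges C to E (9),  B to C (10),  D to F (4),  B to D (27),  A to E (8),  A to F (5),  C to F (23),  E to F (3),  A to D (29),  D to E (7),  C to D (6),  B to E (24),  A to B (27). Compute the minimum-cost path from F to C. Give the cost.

A few of the F→C routes:
F→D→C: 4 + 6 = 10
F→D→E→C: 4 + 7 + 9 = 20
F→E→D→C: 3 + 7 + 6 = 16
F→E→C: 3 + 9 = 12
Best route has total 10.

10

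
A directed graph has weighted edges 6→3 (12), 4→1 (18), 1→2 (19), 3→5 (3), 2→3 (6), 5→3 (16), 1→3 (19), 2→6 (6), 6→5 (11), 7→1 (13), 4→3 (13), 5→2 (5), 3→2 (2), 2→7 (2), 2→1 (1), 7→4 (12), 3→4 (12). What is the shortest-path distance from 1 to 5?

Comparing a few candidate routes:
1 -> 2 -> 6 -> 5: 19 + 6 + 11 = 36
1 -> 3 -> 2 -> 6 -> 5: 19 + 2 + 6 + 11 = 38
1 -> 2 -> 3 -> 5: 19 + 6 + 3 = 28
1 -> 3 -> 5: 19 + 3 = 22
The minimum is 22.

22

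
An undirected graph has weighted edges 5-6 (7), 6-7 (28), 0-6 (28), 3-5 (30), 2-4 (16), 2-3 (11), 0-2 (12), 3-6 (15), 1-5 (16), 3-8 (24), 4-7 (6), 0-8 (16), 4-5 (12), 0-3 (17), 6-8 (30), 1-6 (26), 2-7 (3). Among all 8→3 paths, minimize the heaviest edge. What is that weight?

A few of the 8→3 routes:
8→0→2→7→4→5→6→3: max(16, 12, 3, 6, 12, 7, 15) = 16
8→0→3: max(16, 17) = 17
8→0→2→3: max(16, 12, 11) = 16
8→0→2→4→5→6→3: max(16, 12, 16, 12, 7, 15) = 16
Smallest bottleneck: 16.

16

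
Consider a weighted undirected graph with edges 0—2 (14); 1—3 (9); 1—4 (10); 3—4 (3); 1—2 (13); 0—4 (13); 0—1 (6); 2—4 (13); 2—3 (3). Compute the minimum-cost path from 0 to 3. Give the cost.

A few of the 0→3 routes:
0 - 2 - 3: 14 + 3 = 17
0 - 1 - 4 - 3: 6 + 10 + 3 = 19
0 - 4 - 2 - 3: 13 + 13 + 3 = 29
0 - 1 - 3: 6 + 9 = 15
0 - 1 - 2 - 3: 6 + 13 + 3 = 22
0 - 4 - 3: 13 + 3 = 16
Best route has total 15.

15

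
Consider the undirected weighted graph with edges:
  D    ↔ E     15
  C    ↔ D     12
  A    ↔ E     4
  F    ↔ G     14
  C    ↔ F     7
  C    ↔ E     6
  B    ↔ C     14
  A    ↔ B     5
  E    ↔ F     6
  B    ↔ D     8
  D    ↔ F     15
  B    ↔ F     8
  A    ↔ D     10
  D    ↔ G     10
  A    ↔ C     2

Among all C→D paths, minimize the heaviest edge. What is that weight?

A few of the C→D routes:
C - A - B - D: max(2, 5, 8) = 8
C - A - E - F - B - D: max(2, 4, 6, 8, 8) = 8
C - F - B - D: max(7, 8, 8) = 8
C - F - E - A - B - D: max(7, 6, 4, 5, 8) = 8
C - E - F - B - D: max(6, 6, 8, 8) = 8
C - E - A - B - D: max(6, 4, 5, 8) = 8
Smallest bottleneck: 8.

8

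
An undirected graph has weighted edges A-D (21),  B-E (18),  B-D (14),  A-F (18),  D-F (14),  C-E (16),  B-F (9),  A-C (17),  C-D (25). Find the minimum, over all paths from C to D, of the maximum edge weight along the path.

A few of the C→D routes:
C→A→F→D: max(17, 18, 14) = 18
C→A→F→B→D: max(17, 18, 9, 14) = 18
C→E→B→D: max(16, 18, 14) = 18
Smallest bottleneck: 18.

18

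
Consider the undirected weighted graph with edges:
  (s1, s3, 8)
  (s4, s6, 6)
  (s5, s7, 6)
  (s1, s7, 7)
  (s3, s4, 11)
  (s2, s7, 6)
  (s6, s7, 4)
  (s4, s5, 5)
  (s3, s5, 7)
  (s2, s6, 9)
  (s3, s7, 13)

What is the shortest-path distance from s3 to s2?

19

A few of the s3→s2 routes:
s3-s5-s7-s2: 7 + 6 + 6 = 19
s3-s4-s6-s2: 11 + 6 + 9 = 26
s3-s7-s2: 13 + 6 = 19
s3-s1-s7-s2: 8 + 7 + 6 = 21
The minimum is 19.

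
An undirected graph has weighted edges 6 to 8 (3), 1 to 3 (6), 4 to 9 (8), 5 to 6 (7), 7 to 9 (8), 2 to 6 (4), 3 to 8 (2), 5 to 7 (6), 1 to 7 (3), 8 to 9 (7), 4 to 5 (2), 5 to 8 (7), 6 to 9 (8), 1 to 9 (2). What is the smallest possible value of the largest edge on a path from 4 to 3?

6

Some routes from 4 to 3:
4 → 5 → 6 → 8 → 3: max(2, 7, 3, 2) = 7
4 → 5 → 6 → 8 → 9 → 1 → 3: max(2, 7, 3, 7, 2, 6) = 7
4 → 5 → 7 → 1 → 3: max(2, 6, 3, 6) = 6
The minimum achievable maximum is 6.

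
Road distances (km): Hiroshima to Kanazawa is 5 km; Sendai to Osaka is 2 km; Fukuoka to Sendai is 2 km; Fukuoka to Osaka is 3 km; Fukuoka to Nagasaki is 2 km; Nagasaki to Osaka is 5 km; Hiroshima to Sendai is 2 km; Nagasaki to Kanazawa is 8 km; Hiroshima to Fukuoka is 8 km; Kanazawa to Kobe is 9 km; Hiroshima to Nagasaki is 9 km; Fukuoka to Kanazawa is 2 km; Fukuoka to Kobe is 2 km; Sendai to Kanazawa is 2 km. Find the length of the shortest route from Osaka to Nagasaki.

Some routes from Osaka to Nagasaki:
Osaka→Nagasaki: 5
Osaka→Fukuoka→Nagasaki: 3 + 2 = 5
Osaka→Sendai→Fukuoka→Nagasaki: 2 + 2 + 2 = 6
Best route has total 5 km.

5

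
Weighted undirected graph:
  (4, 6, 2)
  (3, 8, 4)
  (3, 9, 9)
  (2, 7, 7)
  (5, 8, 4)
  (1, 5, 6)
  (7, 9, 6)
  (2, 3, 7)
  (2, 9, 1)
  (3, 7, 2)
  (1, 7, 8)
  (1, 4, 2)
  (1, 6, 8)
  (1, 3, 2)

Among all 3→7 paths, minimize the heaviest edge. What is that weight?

Some routes from 3 to 7:
3 -> 2 -> 9 -> 7: max(7, 1, 6) = 7
3 -> 7: max(2) = 2
3 -> 2 -> 7: max(7, 7) = 7
The minimum achievable maximum is 2.

2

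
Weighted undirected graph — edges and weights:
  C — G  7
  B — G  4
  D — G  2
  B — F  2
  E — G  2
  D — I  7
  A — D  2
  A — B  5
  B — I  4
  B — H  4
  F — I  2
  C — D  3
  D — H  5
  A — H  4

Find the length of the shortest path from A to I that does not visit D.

Candidate routes:
A-B-F-I: 5 + 2 + 2 = 9
A-B-I: 5 + 4 = 9
A-H-B-I: 4 + 4 + 4 = 12
A-H-B-F-I: 4 + 4 + 2 + 2 = 12
The minimum is 9.

9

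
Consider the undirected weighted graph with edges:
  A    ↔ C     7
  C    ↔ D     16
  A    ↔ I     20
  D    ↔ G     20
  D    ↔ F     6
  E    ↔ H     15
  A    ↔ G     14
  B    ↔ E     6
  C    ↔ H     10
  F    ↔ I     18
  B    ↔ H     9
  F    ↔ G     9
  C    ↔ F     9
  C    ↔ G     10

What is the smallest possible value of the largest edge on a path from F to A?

9

A few of the F→A routes:
F -> C -> G -> A: max(9, 10, 14) = 14
F -> G -> C -> A: max(9, 10, 7) = 10
F -> D -> C -> G -> A: max(6, 16, 10, 14) = 16
F -> C -> A: max(9, 7) = 9
F -> G -> A: max(9, 14) = 14
Smallest bottleneck: 9.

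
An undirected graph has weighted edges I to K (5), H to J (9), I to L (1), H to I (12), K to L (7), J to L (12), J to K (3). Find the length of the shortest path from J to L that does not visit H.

Routes from J to L avoiding H:
J→L: 12
J→K→I→L: 3 + 5 + 1 = 9
J→K→L: 3 + 7 = 10
Best route has total 9.

9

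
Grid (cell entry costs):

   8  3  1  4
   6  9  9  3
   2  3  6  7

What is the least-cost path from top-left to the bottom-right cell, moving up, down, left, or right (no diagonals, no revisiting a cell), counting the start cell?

26

Cheapest: (0,0) → (0,1) → (0,2) → (0,3) → (1,3) → (2,3)
  8 + 3 + 1 + 4 + 3 + 7 = 26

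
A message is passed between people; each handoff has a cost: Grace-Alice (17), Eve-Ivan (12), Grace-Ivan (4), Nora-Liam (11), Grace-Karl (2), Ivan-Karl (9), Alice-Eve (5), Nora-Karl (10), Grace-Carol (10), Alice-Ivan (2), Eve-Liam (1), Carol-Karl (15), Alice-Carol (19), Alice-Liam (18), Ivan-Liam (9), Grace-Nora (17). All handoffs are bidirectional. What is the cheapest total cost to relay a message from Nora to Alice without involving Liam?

18

Checking several routes:
Nora -> Grace -> Karl -> Ivan -> Alice: 17 + 2 + 9 + 2 = 30
Nora -> Karl -> Grace -> Ivan -> Alice: 10 + 2 + 4 + 2 = 18
Nora -> Karl -> Ivan -> Alice: 10 + 9 + 2 = 21
Nora -> Grace -> Ivan -> Alice: 17 + 4 + 2 = 23
Nora -> Karl -> Grace -> Alice: 10 + 2 + 17 = 29
The minimum is 18.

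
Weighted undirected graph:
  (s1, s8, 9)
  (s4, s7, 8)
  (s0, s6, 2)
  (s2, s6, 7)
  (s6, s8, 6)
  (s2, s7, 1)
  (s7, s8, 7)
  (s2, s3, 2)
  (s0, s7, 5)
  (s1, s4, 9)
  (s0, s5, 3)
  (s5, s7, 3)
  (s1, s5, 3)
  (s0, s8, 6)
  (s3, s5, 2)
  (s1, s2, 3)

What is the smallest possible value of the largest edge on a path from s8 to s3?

A few of the s8→s3 routes:
s8-s0-s7-s5-s3: max(6, 5, 3, 2) = 6
s8-s0-s7-s2-s3: max(6, 5, 1, 2) = 6
s8-s0-s7-s5-s1-s2-s3: max(6, 5, 3, 3, 3, 2) = 6
Best route has worst link 6.

6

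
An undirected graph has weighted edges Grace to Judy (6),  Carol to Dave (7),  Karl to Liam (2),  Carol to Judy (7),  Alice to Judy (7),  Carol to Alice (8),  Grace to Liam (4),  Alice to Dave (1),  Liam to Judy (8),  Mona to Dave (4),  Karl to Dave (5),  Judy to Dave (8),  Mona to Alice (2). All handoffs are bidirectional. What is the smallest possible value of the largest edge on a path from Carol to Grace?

7

Comparing a few candidate routes:
Carol-Dave-Karl-Liam-Grace: max(7, 5, 2, 4) = 7
Carol-Judy-Alice-Mona-Dave-Karl-Liam-Grace: max(7, 7, 2, 4, 5, 2, 4) = 7
Carol-Judy-Grace: max(7, 6) = 7
Carol-Judy-Alice-Dave-Karl-Liam-Grace: max(7, 7, 1, 5, 2, 4) = 7
Carol-Dave-Alice-Judy-Grace: max(7, 1, 7, 6) = 7
Carol-Dave-Mona-Alice-Judy-Grace: max(7, 4, 2, 7, 6) = 7
Smallest bottleneck: 7.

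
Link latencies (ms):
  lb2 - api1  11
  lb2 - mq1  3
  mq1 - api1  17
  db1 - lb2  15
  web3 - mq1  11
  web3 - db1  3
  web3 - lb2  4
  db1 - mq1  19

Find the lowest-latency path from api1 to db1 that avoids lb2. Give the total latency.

31

Candidate routes:
api1-mq1-web3-db1: 17 + 11 + 3 = 31
api1-mq1-db1: 17 + 19 = 36
Shortest: 31 ms.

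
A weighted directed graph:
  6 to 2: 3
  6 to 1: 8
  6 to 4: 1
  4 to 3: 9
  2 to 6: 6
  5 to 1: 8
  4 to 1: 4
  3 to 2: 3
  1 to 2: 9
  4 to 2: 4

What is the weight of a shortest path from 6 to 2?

Candidate routes:
6 -> 1 -> 2: 8 + 9 = 17
6 -> 2: 3
6 -> 4 -> 3 -> 2: 1 + 9 + 3 = 13
6 -> 4 -> 2: 1 + 4 = 5
6 -> 4 -> 1 -> 2: 1 + 4 + 9 = 14
Shortest: 3.

3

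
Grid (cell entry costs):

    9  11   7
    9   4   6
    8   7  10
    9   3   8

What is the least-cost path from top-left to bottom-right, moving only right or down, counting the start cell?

40

One optimal route is [0,0] → [1,0] → [1,1] → [2,1] → [3,1] → [3,2].
Its cost is 9 + 9 + 4 + 7 + 3 + 8 = 40.
(Top row then right column would cost 51.)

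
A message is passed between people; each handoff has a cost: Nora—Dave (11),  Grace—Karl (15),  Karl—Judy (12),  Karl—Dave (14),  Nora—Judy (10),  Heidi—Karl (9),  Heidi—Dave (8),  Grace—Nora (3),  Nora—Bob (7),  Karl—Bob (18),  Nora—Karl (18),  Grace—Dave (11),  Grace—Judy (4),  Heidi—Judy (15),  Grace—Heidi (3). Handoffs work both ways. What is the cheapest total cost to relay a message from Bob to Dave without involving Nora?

32

Some routes from Bob to Dave avoiding Nora:
Bob -> Karl -> Heidi -> Dave: 18 + 9 + 8 = 35
Bob -> Karl -> Heidi -> Grace -> Dave: 18 + 9 + 3 + 11 = 41
Bob -> Karl -> Dave: 18 + 14 = 32
Bob -> Karl -> Grace -> Dave: 18 + 15 + 11 = 44
Bob -> Karl -> Grace -> Heidi -> Dave: 18 + 15 + 3 + 8 = 44
Bob -> Karl -> Judy -> Grace -> Heidi -> Dave: 18 + 12 + 4 + 3 + 8 = 45
Shortest: 32.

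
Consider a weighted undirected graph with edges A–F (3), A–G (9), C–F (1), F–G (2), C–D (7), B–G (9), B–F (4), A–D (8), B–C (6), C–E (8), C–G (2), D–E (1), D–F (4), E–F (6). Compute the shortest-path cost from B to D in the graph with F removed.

Checking several routes:
B→C→E→D: 6 + 8 + 1 = 15
B→C→D: 6 + 7 = 13
B→G→C→E→D: 9 + 2 + 8 + 1 = 20
B→G→C→D: 9 + 2 + 7 = 18
B→C→G→A→D: 6 + 2 + 9 + 8 = 25
Best route has total 13.

13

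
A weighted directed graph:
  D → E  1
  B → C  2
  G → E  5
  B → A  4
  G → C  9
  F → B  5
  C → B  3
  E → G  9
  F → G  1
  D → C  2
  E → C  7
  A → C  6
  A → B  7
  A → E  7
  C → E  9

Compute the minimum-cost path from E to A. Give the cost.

14

Paths from E to A:
E → C → B → A: 7 + 3 + 4 = 14
E → G → C → B → A: 9 + 9 + 3 + 4 = 25
Best route has total 14.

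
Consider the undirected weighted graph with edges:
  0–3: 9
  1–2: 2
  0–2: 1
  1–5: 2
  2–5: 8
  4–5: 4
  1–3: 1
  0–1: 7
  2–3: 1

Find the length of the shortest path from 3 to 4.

Comparing a few candidate routes:
3 → 2 → 1 → 5 → 4: 1 + 2 + 2 + 4 = 9
3 → 1 → 2 → 5 → 4: 1 + 2 + 8 + 4 = 15
3 → 2 → 5 → 4: 1 + 8 + 4 = 13
3 → 1 → 5 → 4: 1 + 2 + 4 = 7
The minimum is 7.

7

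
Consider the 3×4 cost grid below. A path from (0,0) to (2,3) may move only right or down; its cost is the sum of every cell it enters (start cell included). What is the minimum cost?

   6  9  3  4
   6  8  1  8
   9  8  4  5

Take [0,0] -> [0,1] -> [0,2] -> [1,2] -> [2,2] -> [2,3] for a total of 6 + 9 + 3 + 1 + 4 + 5 = 28.

28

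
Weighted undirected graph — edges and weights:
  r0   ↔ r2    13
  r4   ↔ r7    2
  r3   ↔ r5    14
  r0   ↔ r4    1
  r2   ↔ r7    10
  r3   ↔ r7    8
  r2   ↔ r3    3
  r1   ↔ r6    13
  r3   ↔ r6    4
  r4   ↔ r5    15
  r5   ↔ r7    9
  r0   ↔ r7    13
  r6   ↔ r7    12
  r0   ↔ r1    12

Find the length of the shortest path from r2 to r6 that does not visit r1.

7

Checking several routes:
r2 - r3 - r6: 3 + 4 = 7
r2 - r7 - r6: 10 + 12 = 22
r2 - r7 - r3 - r6: 10 + 8 + 4 = 22
r2 - r3 - r7 - r6: 3 + 8 + 12 = 23
r2 - r0 - r4 - r7 - r3 - r6: 13 + 1 + 2 + 8 + 4 = 28
r2 - r0 - r4 - r7 - r6: 13 + 1 + 2 + 12 = 28
Shortest: 7.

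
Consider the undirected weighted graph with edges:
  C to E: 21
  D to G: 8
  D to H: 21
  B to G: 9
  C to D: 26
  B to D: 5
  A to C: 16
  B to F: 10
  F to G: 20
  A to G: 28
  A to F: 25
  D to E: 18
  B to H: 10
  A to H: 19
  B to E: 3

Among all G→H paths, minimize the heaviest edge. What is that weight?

A few of the G→H routes:
G - D - B - H: max(8, 5, 10) = 10
G - B - H: max(9, 10) = 10
G - D - E - B - H: max(8, 18, 3, 10) = 18
Smallest bottleneck: 10.

10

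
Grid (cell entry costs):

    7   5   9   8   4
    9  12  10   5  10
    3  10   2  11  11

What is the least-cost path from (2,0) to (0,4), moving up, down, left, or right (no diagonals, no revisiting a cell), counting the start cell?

42

Path [2,0] [2,1] [2,2] [1,2] [1,3] [0,3] [0,4]: 3 + 10 + 2 + 10 + 5 + 8 + 4 = 42.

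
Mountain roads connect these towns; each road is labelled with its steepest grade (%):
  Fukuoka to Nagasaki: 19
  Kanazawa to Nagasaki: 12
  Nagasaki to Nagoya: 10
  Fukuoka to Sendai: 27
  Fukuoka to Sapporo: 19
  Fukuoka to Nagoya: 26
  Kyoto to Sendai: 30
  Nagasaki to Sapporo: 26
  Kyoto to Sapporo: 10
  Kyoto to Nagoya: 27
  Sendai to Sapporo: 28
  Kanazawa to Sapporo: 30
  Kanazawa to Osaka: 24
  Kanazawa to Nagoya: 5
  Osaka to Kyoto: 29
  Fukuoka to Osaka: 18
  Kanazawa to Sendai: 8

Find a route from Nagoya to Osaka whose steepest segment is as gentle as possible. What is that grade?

Some routes from Nagoya to Osaka:
Nagoya → Kanazawa → Nagasaki → Fukuoka → Osaka: max(5, 12, 19, 18) = 19
Nagoya → Kanazawa → Osaka: max(5, 24) = 24
Nagoya → Nagasaki → Fukuoka → Osaka: max(10, 19, 18) = 19
Nagoya → Nagasaki → Kanazawa → Osaka: max(10, 12, 24) = 24
Nagoya → Kanazawa → Nagasaki → Sapporo → Fukuoka → Osaka: max(5, 12, 26, 19, 18) = 26
Best route has worst link 19%.

19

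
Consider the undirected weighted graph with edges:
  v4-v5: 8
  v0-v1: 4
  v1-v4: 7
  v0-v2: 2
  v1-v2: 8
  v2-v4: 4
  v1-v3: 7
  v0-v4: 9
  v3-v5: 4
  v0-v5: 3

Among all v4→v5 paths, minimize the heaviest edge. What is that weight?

Checking several routes:
v4 -> v1 -> v3 -> v5: max(7, 7, 4) = 7
v4 -> v1 -> v0 -> v5: max(7, 4, 3) = 7
v4 -> v2 -> v0 -> v5: max(4, 2, 3) = 4
v4 -> v5: max(8) = 8
v4 -> v1 -> v2 -> v0 -> v5: max(7, 8, 2, 3) = 8
v4 -> v2 -> v0 -> v1 -> v3 -> v5: max(4, 2, 4, 7, 4) = 7
Best route has worst link 4.

4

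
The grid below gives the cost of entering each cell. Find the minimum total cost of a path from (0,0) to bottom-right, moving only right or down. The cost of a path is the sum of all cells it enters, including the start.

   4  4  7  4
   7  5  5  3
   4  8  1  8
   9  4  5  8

32

Path [0,0] [0,1] [1,1] [1,2] [2,2] [3,2] [3,3]: 4 + 4 + 5 + 5 + 1 + 5 + 8 = 32.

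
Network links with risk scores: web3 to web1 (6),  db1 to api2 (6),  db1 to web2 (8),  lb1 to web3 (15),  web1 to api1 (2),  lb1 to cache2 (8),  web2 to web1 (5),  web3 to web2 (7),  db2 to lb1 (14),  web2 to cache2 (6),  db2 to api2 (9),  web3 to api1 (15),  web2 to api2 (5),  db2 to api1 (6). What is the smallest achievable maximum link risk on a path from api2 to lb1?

8

Some routes from api2 to lb1:
api2 - db2 - api1 - web1 - web2 - cache2 - lb1: max(9, 6, 2, 5, 6, 8) = 9
api2 - web2 - cache2 - lb1: max(5, 6, 8) = 8
api2 - db2 - api1 - web1 - web3 - web2 - cache2 - lb1: max(9, 6, 2, 6, 7, 6, 8) = 9
api2 - db1 - web2 - cache2 - lb1: max(6, 8, 6, 8) = 8
The minimum achievable maximum is 8.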